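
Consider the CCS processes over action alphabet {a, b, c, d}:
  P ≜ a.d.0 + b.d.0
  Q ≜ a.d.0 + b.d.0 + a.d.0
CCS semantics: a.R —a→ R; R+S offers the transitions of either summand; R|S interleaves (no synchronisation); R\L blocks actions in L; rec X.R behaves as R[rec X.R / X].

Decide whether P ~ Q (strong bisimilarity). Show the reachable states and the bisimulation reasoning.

Reachable graph of P (3 states):
  u0 = a.d.0 + b.d.0 | —a→ u1, —b→ u1
  u1 = d.0 | —d→ u2
  u2 = 0 | ∅
Reachable graph of Q (3 states):
  v0 = a.d.0 + b.d.0 + a.d.0 | —a→ v1, —b→ v1
  v1 = d.0 | —d→ v2
  v2 = 0 | ∅
Partition-refinement fixed point:
  B0 = {u0, v0}
  B1 = {u1, v1}
  B2 = {u2, v2}
u0 ∈ B0, v0 ∈ B0 → same block

YES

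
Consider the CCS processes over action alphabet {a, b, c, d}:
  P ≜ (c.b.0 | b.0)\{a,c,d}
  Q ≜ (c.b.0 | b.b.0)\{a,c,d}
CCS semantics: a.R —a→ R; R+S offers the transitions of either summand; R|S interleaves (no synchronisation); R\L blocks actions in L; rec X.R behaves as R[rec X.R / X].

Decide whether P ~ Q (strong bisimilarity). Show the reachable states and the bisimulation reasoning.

P ≁ Q

P's transition system — 2 states:
  u0 = (c.b.0 | b.0)\{a,c,d} → ··b··> u1
  u1 = (c.b.0 | 0)\{a,c,d} → ·
Q's transition system — 3 states:
  v0 = (c.b.0 | b.b.0)\{a,c,d} → ··b··> v1
  v1 = (c.b.0 | b.0)\{a,c,d} → ··b··> v2
  v2 = (c.b.0 | 0)\{a,c,d} → ·
Coarsest stable partition (strong bisimilarity classes):
  B0 = {u0, v1}
  B1 = {u1, v2}
  B2 = {v0}
u0 ∈ B0, v0 ∈ B2 → different blocks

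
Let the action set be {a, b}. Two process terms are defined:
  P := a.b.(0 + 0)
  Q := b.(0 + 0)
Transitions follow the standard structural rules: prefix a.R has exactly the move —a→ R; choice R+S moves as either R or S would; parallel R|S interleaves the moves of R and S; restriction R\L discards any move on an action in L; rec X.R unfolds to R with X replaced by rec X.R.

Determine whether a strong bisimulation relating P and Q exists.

P's transition system — 3 states:
  m0 = a.b.(0 + 0) :: --a--▸ m1
  m1 = b.(0 + 0) :: --b--▸ m2
  m2 = 0 + 0 :: stopped
Q's transition system — 2 states:
  n0 = b.(0 + 0) :: --b--▸ n1
  n1 = 0 + 0 :: stopped
Partition-refinement fixed point:
  B0 = {m0}
  B1 = {m1, n0}
  B2 = {m2, n1}
m0 ∈ B0, n0 ∈ B1 → different blocks

not bisimilar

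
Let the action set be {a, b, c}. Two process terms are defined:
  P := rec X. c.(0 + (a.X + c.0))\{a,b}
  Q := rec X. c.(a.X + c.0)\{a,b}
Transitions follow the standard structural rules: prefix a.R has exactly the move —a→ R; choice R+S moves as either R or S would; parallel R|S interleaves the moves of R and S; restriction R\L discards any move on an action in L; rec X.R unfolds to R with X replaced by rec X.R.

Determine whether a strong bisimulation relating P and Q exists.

P ~ Q

Reachable graph of P (3 states):
  m0 = rec X. c.(0 + (a.X + c.0))\{a,b} → =c=> m1
  m1 = (0 + (a.(rec X. c.(0 + (a.X + c.0))\{a,b}) + c.0))\{a,b} → =c=> m2
  m2 = 0\{a,b} → stopped
Reachable graph of Q (3 states):
  n0 = rec X. c.(a.X + c.0)\{a,b} → =c=> n1
  n1 = (a.(rec X. c.(a.X + c.0)\{a,b}) + c.0)\{a,b} → =c=> n2
  n2 = 0\{a,b} → stopped
Bisimilarity quotient blocks:
  B0 = {m0, n0}
  B1 = {m1, n1}
  B2 = {m2, n2}
m0 ∈ B0, n0 ∈ B0 → same block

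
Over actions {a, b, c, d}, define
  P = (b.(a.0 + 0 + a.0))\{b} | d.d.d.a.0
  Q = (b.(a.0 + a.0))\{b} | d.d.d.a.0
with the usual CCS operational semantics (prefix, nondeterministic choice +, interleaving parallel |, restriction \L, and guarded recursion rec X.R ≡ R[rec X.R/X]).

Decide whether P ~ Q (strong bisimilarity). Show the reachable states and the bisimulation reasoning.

P's transition system — 5 states:
  s0 = (b.(a.0 + 0 + a.0))\{b} | d.d.d.a.0 → -d-> s1
  s1 = (b.(a.0 + 0 + a.0))\{b} | d.d.a.0 → -d-> s2
  s2 = (b.(a.0 + 0 + a.0))\{b} | d.a.0 → -d-> s3
  s3 = (b.(a.0 + 0 + a.0))\{b} | a.0 → -a-> s4
  s4 = (b.(a.0 + 0 + a.0))\{b} | 0 → ·
Q's transition system — 5 states:
  t0 = (b.(a.0 + a.0))\{b} | d.d.d.a.0 → -d-> t1
  t1 = (b.(a.0 + a.0))\{b} | d.d.a.0 → -d-> t2
  t2 = (b.(a.0 + a.0))\{b} | d.a.0 → -d-> t3
  t3 = (b.(a.0 + a.0))\{b} | a.0 → -a-> t4
  t4 = (b.(a.0 + a.0))\{b} | 0 → ·
Bisimilarity quotient blocks:
  B0 = {s0, t0}
  B1 = {s1, t1}
  B2 = {s2, t2}
  B3 = {s3, t3}
  B4 = {s4, t4}
s0 ∈ B0, t0 ∈ B0 → same block

bisimilar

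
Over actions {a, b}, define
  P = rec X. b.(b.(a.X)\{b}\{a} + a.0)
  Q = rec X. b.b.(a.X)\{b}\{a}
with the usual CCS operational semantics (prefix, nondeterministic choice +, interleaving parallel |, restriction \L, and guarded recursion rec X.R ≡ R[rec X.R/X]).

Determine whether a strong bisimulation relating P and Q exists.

LTS(P): 4 reachable states
  p0 = rec X. b.(b.(a.X)\{b}\{a} + a.0) → ··b··> p1
  p1 = b.(a.(rec X. b.(b.(a.X)\{b}\{a} + a.0)))\{b}\{a} + a.0 → ··a··> p2, ··b··> p3
  p2 = 0 → ∅
  p3 = (a.(rec X. b.(b.(a.X)\{b}\{a} + a.0)))\{b}\{a} → ∅
LTS(Q): 3 reachable states
  q0 = rec X. b.b.(a.X)\{b}\{a} → ··b··> q1
  q1 = b.(a.(rec X. b.b.(a.X)\{b}\{a}))\{b}\{a} → ··b··> q2
  q2 = (a.(rec X. b.b.(a.X)\{b}\{a}))\{b}\{a} → ∅
Bisimilarity quotient blocks:
  B0 = {p0}
  B1 = {p1}
  B2 = {p2, p3, q2}
  B3 = {q0}
  B4 = {q1}
p0 ∈ B0, q0 ∈ B3 → different blocks

NO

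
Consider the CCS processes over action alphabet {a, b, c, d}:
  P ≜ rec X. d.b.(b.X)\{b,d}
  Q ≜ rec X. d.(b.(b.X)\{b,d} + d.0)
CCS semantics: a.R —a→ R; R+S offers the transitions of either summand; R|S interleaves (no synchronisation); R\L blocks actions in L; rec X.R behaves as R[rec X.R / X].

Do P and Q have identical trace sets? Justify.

NO — witness ⟨dd⟩

LTS(P): 3 reachable states
  p0 = rec X. d.b.(b.X)\{b,d} → =d=> p1
  p1 = b.(b.(rec X. d.b.(b.X)\{b,d}))\{b,d} → =b=> p2
  p2 = (b.(rec X. d.b.(b.X)\{b,d}))\{b,d} → (no moves)
LTS(Q): 4 reachable states
  q0 = rec X. d.(b.(b.X)\{b,d} + d.0) → =d=> q1
  q1 = b.(b.(rec X. d.(b.(b.X)\{b,d} + d.0)))\{b,d} + d.0 → =b=> q2, =d=> q3
  q2 = (b.(rec X. d.(b.(b.X)\{b,d} + d.0)))\{b,d} → (no moves)
  q3 = 0 → (no moves)
Executing dd from Q (initial set {q0}):
  step 1 (d): {q1}
  step 2 (d): {q3}
  Q completes σ.
Executing dd from P (initial set {p0}):
  step 1 (d): {p1}
  step 2 (d): ∅  — P cannot continue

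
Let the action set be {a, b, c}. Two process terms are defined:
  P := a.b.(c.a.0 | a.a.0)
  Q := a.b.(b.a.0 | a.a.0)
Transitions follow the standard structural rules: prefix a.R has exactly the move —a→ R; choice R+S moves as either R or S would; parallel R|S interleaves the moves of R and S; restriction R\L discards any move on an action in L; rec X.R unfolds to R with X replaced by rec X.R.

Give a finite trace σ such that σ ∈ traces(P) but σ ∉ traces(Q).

abc

P's transition system — 11 states:
  p0 = a.b.(c.a.0 | a.a.0) ⊢ ··a··> p1
  p1 = b.(c.a.0 | a.a.0) ⊢ ··b··> p2
  p2 = c.a.0 | a.a.0 ⊢ ··a··> p3, ··c··> p4
  p3 = c.a.0 | a.0 ⊢ ··a··> p5, ··c··> p6
  p4 = a.0 | a.a.0 ⊢ ··a··> p6, ··a··> p7
  p5 = c.a.0 | 0 ⊢ ··c··> p8
  p6 = a.0 | a.0 ⊢ ··a··> p8, ··a··> p9
  p7 = 0 | a.a.0 ⊢ ··a··> p9
  p8 = a.0 | 0 ⊢ ··a··> p10
  p9 = 0 | a.0 ⊢ ··a··> p10
  p10 = 0 | 0 ⊢ ∅
Q's transition system — 11 states:
  q0 = a.b.(b.a.0 | a.a.0) ⊢ ··a··> q1
  q1 = b.(b.a.0 | a.a.0) ⊢ ··b··> q2
  q2 = b.a.0 | a.a.0 ⊢ ··a··> q3, ··b··> q4
  q3 = b.a.0 | a.0 ⊢ ··a··> q5, ··b··> q6
  q4 = a.0 | a.a.0 ⊢ ··a··> q6, ··a··> q7
  q5 = b.a.0 | 0 ⊢ ··b··> q8
  q6 = a.0 | a.0 ⊢ ··a··> q8, ··a··> q9
  q7 = 0 | a.a.0 ⊢ ··a··> q9
  q8 = a.0 | 0 ⊢ ··a··> q10
  q9 = 0 | a.0 ⊢ ··a··> q10
  q10 = 0 | 0 ⊢ ∅
Trace ⟨abc⟩ through P, begin at {p0}:
  [1] a ⇒ {p1}
  [2] b ⇒ {p2}
  [3] c ⇒ {p4}
  P completes σ.
Trace ⟨abc⟩ through Q, begin at {q0}:
  [1] a ⇒ {q1}
  [2] b ⇒ {q2}
  [3] c ⇒ ∅ (Q stuck)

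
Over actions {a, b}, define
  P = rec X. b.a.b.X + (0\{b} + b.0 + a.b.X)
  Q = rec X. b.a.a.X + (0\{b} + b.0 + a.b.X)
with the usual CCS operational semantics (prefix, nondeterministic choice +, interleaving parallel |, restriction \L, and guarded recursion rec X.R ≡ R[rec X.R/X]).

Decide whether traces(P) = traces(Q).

Reachable graph of P (4 states):
  m0 = rec X. b.a.b.X + (0\{b} + b.0 + a.b.X) ⊢ -a-> m1, -b-> m2, -b-> m3
  m1 = b.(rec X. b.a.b.X + (0\{b} + b.0 + a.b.X)) ⊢ -b-> m0
  m2 = 0 ⊢ stopped
  m3 = a.b.(rec X. b.a.b.X + (0\{b} + b.0 + a.b.X)) ⊢ -a-> m1
Reachable graph of Q (5 states):
  n0 = rec X. b.a.a.X + (0\{b} + b.0 + a.b.X) ⊢ -a-> n1, -b-> n2, -b-> n3
  n1 = b.(rec X. b.a.a.X + (0\{b} + b.0 + a.b.X)) ⊢ -b-> n0
  n2 = 0 ⊢ stopped
  n3 = a.a.(rec X. b.a.a.X + (0\{b} + b.0 + a.b.X)) ⊢ -a-> n4
  n4 = a.(rec X. b.a.a.X + (0\{b} + b.0 + a.b.X)) ⊢ -a-> n0
Executing bab from P (initial set {m0}):
  [1] b ⇒ {m2, m3}
  [2] a ⇒ {m1}
  [3] b ⇒ {m0}
  P completes σ.
Executing bab from Q (initial set {n0}):
  [1] b ⇒ {n2, n3}
  [2] a ⇒ {n4}
  [3] b ⇒ ∅  — Q cannot continue

NO — witness ⟨bab⟩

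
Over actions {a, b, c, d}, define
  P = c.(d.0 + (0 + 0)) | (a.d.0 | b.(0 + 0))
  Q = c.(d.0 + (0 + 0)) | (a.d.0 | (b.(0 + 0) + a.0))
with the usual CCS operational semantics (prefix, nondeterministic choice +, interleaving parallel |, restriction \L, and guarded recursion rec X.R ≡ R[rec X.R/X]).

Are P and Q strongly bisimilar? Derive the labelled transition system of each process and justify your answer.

P's transition system — 18 states:
  m0 = c.(d.0 + (0 + 0)) | (a.d.0 | b.(0 + 0)) has moves —a→ m1, —b→ m2, —c→ m3
  m1 = c.(d.0 + (0 + 0)) | (d.0 | b.(0 + 0)) has moves —b→ m4, —c→ m5, —d→ m6
  m2 = c.(d.0 + (0 + 0)) | (a.d.0 | (0 + 0)) has moves —a→ m4, —c→ m7
  m3 = (d.0 + (0 + 0)) | (a.d.0 | b.(0 + 0)) has moves —a→ m5, —b→ m7, —d→ m8
  m4 = c.(d.0 + (0 + 0)) | (d.0 | (0 + 0)) has moves —c→ m9, —d→ m10
  m5 = (d.0 + (0 + 0)) | (d.0 | b.(0 + 0)) has moves —b→ m9, —d→ m11, —d→ m12
  m6 = c.(d.0 + (0 + 0)) | (0 | b.(0 + 0)) has moves —b→ m10, —c→ m11
  m7 = (d.0 + (0 + 0)) | (a.d.0 | (0 + 0)) has moves —a→ m9, —d→ m13
  m8 = 0 | (a.d.0 | b.(0 + 0)) has moves —a→ m12, —b→ m13
  m9 = (d.0 + (0 + 0)) | (d.0 | (0 + 0)) has moves —d→ m14, —d→ m15
  m10 = c.(d.0 + (0 + 0)) | (0 | (0 + 0)) has moves —c→ m14
  m11 = (d.0 + (0 + 0)) | (0 | b.(0 + 0)) has moves —b→ m14, —d→ m16
  m12 = 0 | (d.0 | b.(0 + 0)) has moves —b→ m15, —d→ m16
  m13 = 0 | (a.d.0 | (0 + 0)) has moves —a→ m15
  m14 = (d.0 + (0 + 0)) | (0 | (0 + 0)) has moves —d→ m17
  m15 = 0 | (d.0 | (0 + 0)) has moves —d→ m17
  m16 = 0 | (0 | b.(0 + 0)) has moves —b→ m17
  m17 = 0 | (0 | (0 + 0)) has moves stopped
Q's transition system — 27 states:
  n0 = c.(d.0 + (0 + 0)) | (a.d.0 | (b.(0 + 0) + a.0)) has moves —a→ n1, —a→ n2, —b→ n3, —c→ n4
  n1 = c.(d.0 + (0 + 0)) | (a.d.0 | 0) has moves —a→ n5, —c→ n6
  n2 = c.(d.0 + (0 + 0)) | (d.0 | (b.(0 + 0) + a.0)) has moves —a→ n5, —b→ n7, —c→ n8, —d→ n9
  n3 = c.(d.0 + (0 + 0)) | (a.d.0 | (0 + 0)) has moves —a→ n7, —c→ n10
  n4 = (d.0 + (0 + 0)) | (a.d.0 | (b.(0 + 0) + a.0)) has moves —a→ n6, —a→ n8, —b→ n10, —d→ n11
  n5 = c.(d.0 + (0 + 0)) | (d.0 | 0) has moves —c→ n12, —d→ n13
  n6 = (d.0 + (0 + 0)) | (a.d.0 | 0) has moves —a→ n12, —d→ n14
  n7 = c.(d.0 + (0 + 0)) | (d.0 | (0 + 0)) has moves —c→ n15, —d→ n16
  n8 = (d.0 + (0 + 0)) | (d.0 | (b.(0 + 0) + a.0)) has moves —a→ n12, —b→ n15, —d→ n17, —d→ n18
  n9 = c.(d.0 + (0 + 0)) | (0 | (b.(0 + 0) + a.0)) has moves —a→ n13, —b→ n16, —c→ n17
  n10 = (d.0 + (0 + 0)) | (a.d.0 | (0 + 0)) has moves —a→ n15, —d→ n19
  n11 = 0 | (a.d.0 | (b.(0 + 0) + a.0)) has moves —a→ n14, —a→ n18, —b→ n19
  n12 = (d.0 + (0 + 0)) | (d.0 | 0) has moves —d→ n20, —d→ n21
  n13 = c.(d.0 + (0 + 0)) | (0 | 0) has moves —c→ n20
  n14 = 0 | (a.d.0 | 0) has moves —a→ n21
  n15 = (d.0 + (0 + 0)) | (d.0 | (0 + 0)) has moves —d→ n22, —d→ n23
  n16 = c.(d.0 + (0 + 0)) | (0 | (0 + 0)) has moves —c→ n22
  n17 = (d.0 + (0 + 0)) | (0 | (b.(0 + 0) + a.0)) has moves —a→ n20, —b→ n22, —d→ n24
  n18 = 0 | (d.0 | (b.(0 + 0) + a.0)) has moves —a→ n21, —b→ n23, —d→ n24
  n19 = 0 | (a.d.0 | (0 + 0)) has moves —a→ n23
  n20 = (d.0 + (0 + 0)) | (0 | 0) has moves —d→ n25
  n21 = 0 | (d.0 | 0) has moves —d→ n25
  n22 = (d.0 + (0 + 0)) | (0 | (0 + 0)) has moves —d→ n26
  n23 = 0 | (d.0 | (0 + 0)) has moves —d→ n26
  n24 = 0 | (0 | (b.(0 + 0) + a.0)) has moves —a→ n25, —b→ n26
  n25 = 0 | (0 | 0) has moves stopped
  n26 = 0 | (0 | (0 + 0)) has moves stopped
Bisimilarity quotient blocks:
  B0 = {m0}
  B1 = {m3}
  B2 = {m5}
  B3 = {m9, n12, n15}
  B4 = {m14, m15, n20, n21, n22, n23}
  B5 = {m17, n25, n26}
  B6 = {m11, m12}
  B7 = {m16}
  B8 = {m7, n10, n6}
  B9 = {m13, n14, n19}
  B10 = {m8}
  B11 = {m1}
  B12 = {m6}
  B13 = {m10, n13, n16}
  B14 = {m4, n5, n7}
  B15 = {m2, n1, n3}
  B16 = {n0}
  B17 = {n2}
  B18 = {n8}
  B19 = {n17, n18}
  B20 = {n24}
  B21 = {n9}
  B22 = {n4}
  B23 = {n11}
m0 ∈ B0, n0 ∈ B16 → different blocks

P ≁ Q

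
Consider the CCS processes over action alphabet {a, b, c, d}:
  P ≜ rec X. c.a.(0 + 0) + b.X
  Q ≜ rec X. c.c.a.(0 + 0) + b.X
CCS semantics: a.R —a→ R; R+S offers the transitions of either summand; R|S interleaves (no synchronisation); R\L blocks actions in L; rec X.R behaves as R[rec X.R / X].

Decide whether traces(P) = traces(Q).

Reachable graph of P (3 states):
  s0 = rec X. c.a.(0 + 0) + b.X → =b=> s0, =c=> s1
  s1 = a.(0 + 0) → =a=> s2
  s2 = 0 + 0 → stopped
Reachable graph of Q (4 states):
  t0 = rec X. c.c.a.(0 + 0) + b.X → =b=> t0, =c=> t1
  t1 = c.a.(0 + 0) → =c=> t2
  t2 = a.(0 + 0) → =a=> t3
  t3 = 0 + 0 → stopped
Run σ = ⟨ca⟩ on P: start {s0}
  [1] c ⇒ {s1}
  [2] a ⇒ {s2}
  ✓ P
Run σ = ⟨ca⟩ on Q: start {t0}
  [1] c ⇒ {t1}
  [2] a ⇒ no successor for Q

traces(P) ≠ traces(Q) — witness ⟨ca⟩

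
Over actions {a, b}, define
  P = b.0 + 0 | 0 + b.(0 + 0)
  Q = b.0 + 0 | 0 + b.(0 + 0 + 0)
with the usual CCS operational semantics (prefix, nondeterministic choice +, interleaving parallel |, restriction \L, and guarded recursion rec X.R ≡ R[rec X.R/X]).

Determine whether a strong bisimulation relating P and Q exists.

bisimilar

LTS(P): 3 reachable states
  s0 = b.0 + 0 | 0 + b.(0 + 0) → =b=> s1, =b=> s2
  s1 = 0 → ·
  s2 = 0 + 0 → ·
LTS(Q): 3 reachable states
  t0 = b.0 + 0 | 0 + b.(0 + 0 + 0) → =b=> t1, =b=> t2
  t1 = 0 → ·
  t2 = 0 + 0 + 0 → ·
Partition-refinement fixed point:
  B0 = {s0, t0}
  B1 = {s1, s2, t1, t2}
s0 ∈ B0, t0 ∈ B0 → same block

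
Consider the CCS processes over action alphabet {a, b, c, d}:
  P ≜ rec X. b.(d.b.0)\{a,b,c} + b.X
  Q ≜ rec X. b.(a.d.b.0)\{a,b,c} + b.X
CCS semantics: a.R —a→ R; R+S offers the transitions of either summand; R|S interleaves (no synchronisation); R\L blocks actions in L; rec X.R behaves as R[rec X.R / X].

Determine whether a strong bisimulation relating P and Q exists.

P's transition system — 3 states:
  s0 = rec X. b.(d.b.0)\{a,b,c} + b.X has moves =b=> s0, =b=> s1
  s1 = (d.b.0)\{a,b,c} has moves =d=> s2
  s2 = (b.0)\{a,b,c} has moves ∅
Q's transition system — 2 states:
  t0 = rec X. b.(a.d.b.0)\{a,b,c} + b.X has moves =b=> t0, =b=> t1
  t1 = (a.d.b.0)\{a,b,c} has moves ∅
Coarsest stable partition (strong bisimilarity classes):
  B0 = {s0}
  B1 = {s1}
  B2 = {s2, t1}
  B3 = {t0}
s0 ∈ B0, t0 ∈ B3 → different blocks

NO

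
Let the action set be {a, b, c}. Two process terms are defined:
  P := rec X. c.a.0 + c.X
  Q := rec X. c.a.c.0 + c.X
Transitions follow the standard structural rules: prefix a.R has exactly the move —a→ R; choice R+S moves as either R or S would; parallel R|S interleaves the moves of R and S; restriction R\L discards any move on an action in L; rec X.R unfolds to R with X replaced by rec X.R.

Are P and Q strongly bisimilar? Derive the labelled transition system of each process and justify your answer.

P ≁ Q

LTS(P): 3 reachable states
  p0 = rec X. c.a.0 + c.X has moves --c--▸ p0, --c--▸ p1
  p1 = a.0 has moves --a--▸ p2
  p2 = 0 has moves (no moves)
LTS(Q): 4 reachable states
  q0 = rec X. c.a.c.0 + c.X has moves --c--▸ q0, --c--▸ q1
  q1 = a.c.0 has moves --a--▸ q2
  q2 = c.0 has moves --c--▸ q3
  q3 = 0 has moves (no moves)
Coarsest stable partition (strong bisimilarity classes):
  B0 = {p0}
  B1 = {p1}
  B2 = {p2, q3}
  B3 = {q0}
  B4 = {q1}
  B5 = {q2}
p0 ∈ B0, q0 ∈ B3 → different blocks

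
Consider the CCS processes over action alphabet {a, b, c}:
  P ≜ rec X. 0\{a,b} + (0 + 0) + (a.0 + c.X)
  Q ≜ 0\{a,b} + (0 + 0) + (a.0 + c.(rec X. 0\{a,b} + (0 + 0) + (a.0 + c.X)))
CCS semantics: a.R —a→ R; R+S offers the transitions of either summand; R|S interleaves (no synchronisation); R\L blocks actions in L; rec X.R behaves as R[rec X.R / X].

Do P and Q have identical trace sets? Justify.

traces(P) = traces(Q)

P's transition system — 2 states:
  s0 = rec X. 0\{a,b} + (0 + 0) + (a.0 + c.X) :: —a→ s1, —c→ s0
  s1 = 0 :: ·
Q's transition system — 3 states:
  t0 = 0\{a,b} + (0 + 0) + (a.0 + c.(rec X. 0\{a,b} + (0 + 0) + (a.0 + c.X))) :: —a→ t1, —c→ t2
  t1 = 0 :: ·
  t2 = rec X. 0\{a,b} + (0 + 0) + (a.0 + c.X) :: —a→ t1, —c→ t2
Partition-refinement fixed point:
  B0 = {s0, t0, t2}
  B1 = {s1, t1}
s0 ∈ B0, t0 ∈ B0 → same block
Bisimilar ⇒ trace-equivalent.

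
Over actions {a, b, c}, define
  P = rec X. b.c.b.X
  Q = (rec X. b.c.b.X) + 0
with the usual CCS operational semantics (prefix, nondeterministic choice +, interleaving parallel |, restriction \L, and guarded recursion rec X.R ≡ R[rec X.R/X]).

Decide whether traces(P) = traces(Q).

Reachable graph of P (3 states):
  m0 = rec X. b.c.b.X has moves —b→ m1
  m1 = c.b.(rec X. b.c.b.X) has moves —c→ m2
  m2 = b.(rec X. b.c.b.X) has moves —b→ m0
Reachable graph of Q (4 states):
  n0 = (rec X. b.c.b.X) + 0 has moves —b→ n1
  n1 = c.b.(rec X. b.c.b.X) has moves —c→ n2
  n2 = b.(rec X. b.c.b.X) has moves —b→ n3
  n3 = rec X. b.c.b.X has moves —b→ n1
Bisimilarity quotient blocks:
  B0 = {m0, n0, n3}
  B1 = {m1, n1}
  B2 = {m2, n2}
m0 ∈ B0, n0 ∈ B0 → same block
Bisimilar ⇒ trace-equivalent.

traces(P) = traces(Q)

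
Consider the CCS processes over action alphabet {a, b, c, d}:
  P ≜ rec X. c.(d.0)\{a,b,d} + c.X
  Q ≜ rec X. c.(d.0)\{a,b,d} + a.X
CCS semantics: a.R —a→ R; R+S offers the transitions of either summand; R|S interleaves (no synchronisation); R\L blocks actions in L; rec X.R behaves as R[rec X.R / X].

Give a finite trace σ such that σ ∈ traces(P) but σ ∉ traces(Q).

Reachable graph of P (2 states):
  m0 = rec X. c.(d.0)\{a,b,d} + c.X :: ··c··> m0, ··c··> m1
  m1 = (d.0)\{a,b,d} :: stopped
Reachable graph of Q (2 states):
  n0 = rec X. c.(d.0)\{a,b,d} + a.X :: ··a··> n0, ··c··> n1
  n1 = (d.0)\{a,b,d} :: stopped
Trace ⟨cc⟩ through P, begin at {m0}:
  step 1 (c): {m0, m1}
  step 2 (c): {m0, m1}
  ✓ P
Trace ⟨cc⟩ through Q, begin at {n0}:
  step 1 (c): {n1}
  step 2 (c): no successor for Q

cc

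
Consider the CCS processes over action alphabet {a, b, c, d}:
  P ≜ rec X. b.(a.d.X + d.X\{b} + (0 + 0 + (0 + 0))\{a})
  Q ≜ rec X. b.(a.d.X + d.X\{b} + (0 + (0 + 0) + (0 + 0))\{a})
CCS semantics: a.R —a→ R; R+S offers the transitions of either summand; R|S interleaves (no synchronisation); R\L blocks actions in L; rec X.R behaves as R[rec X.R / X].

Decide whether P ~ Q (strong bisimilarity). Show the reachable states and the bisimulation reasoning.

YES

P's transition system — 4 states:
  m0 = rec X. b.(a.d.X + d.X\{b} + (0 + 0 + (0 + 0))\{a}) | --b--▸ m1
  m1 = a.d.(rec X. b.(a.d.X + d.X\{b} + (0 + 0 + (0 + 0))\{a})) + d.(rec X. b.(a.d.X + d.X\{b} + (0 + 0 + (0 + 0))\{a}))\{b} + (0 + 0 + (0 + 0))\{a} | --a--▸ m2, --d--▸ m3
  m2 = d.(rec X. b.(a.d.X + d.X\{b} + (0 + 0 + (0 + 0))\{a})) | --d--▸ m0
  m3 = (rec X. b.(a.d.X + d.X\{b} + (0 + 0 + (0 + 0))\{a}))\{b} | ∅
Q's transition system — 4 states:
  n0 = rec X. b.(a.d.X + d.X\{b} + (0 + (0 + 0) + (0 + 0))\{a}) | --b--▸ n1
  n1 = a.d.(rec X. b.(a.d.X + d.X\{b} + (0 + (0 + 0) + (0 + 0))\{a})) + d.(rec X. b.(a.d.X + d.X\{b} + (0 + (0 + 0) + (0 + 0))\{a}))\{b} + (0 + (0 + 0) + (0 + 0))\{a} | --a--▸ n2, --d--▸ n3
  n2 = d.(rec X. b.(a.d.X + d.X\{b} + (0 + (0 + 0) + (0 + 0))\{a})) | --d--▸ n0
  n3 = (rec X. b.(a.d.X + d.X\{b} + (0 + (0 + 0) + (0 + 0))\{a}))\{b} | ∅
Coarsest stable partition (strong bisimilarity classes):
  B0 = {m0, n0}
  B1 = {m1, n1}
  B2 = {m2, n2}
  B3 = {m3, n3}
m0 ∈ B0, n0 ∈ B0 → same block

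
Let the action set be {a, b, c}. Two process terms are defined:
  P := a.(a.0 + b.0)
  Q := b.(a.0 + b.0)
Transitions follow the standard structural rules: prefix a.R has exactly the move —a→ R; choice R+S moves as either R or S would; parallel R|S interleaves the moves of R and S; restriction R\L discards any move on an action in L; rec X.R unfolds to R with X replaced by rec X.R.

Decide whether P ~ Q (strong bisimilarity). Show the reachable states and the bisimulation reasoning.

not bisimilar

LTS(P): 3 reachable states
  u0 = a.(a.0 + b.0) :: -a-> u1
  u1 = a.0 + b.0 :: -a-> u2, -b-> u2
  u2 = 0 :: deadlocked
LTS(Q): 3 reachable states
  v0 = b.(a.0 + b.0) :: -b-> v1
  v1 = a.0 + b.0 :: -a-> v2, -b-> v2
  v2 = 0 :: deadlocked
Partition-refinement fixed point:
  B0 = {u0}
  B1 = {u1, v1}
  B2 = {u2, v2}
  B3 = {v0}
u0 ∈ B0, v0 ∈ B3 → different blocks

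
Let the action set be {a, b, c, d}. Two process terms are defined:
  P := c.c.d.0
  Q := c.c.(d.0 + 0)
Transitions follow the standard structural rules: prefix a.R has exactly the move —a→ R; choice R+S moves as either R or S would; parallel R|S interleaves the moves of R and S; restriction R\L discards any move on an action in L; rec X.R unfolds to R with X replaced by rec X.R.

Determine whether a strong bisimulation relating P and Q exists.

YES

Reachable graph of P (4 states):
  u0 = c.c.d.0 ⊢ —c→ u1
  u1 = c.d.0 ⊢ —c→ u2
  u2 = d.0 ⊢ —d→ u3
  u3 = 0 ⊢ ∅
Reachable graph of Q (4 states):
  v0 = c.c.(d.0 + 0) ⊢ —c→ v1
  v1 = c.(d.0 + 0) ⊢ —c→ v2
  v2 = d.0 + 0 ⊢ —d→ v3
  v3 = 0 ⊢ ∅
Bisimilarity quotient blocks:
  B0 = {u0, v0}
  B1 = {u1, v1}
  B2 = {u2, v2}
  B3 = {u3, v3}
u0 ∈ B0, v0 ∈ B0 → same block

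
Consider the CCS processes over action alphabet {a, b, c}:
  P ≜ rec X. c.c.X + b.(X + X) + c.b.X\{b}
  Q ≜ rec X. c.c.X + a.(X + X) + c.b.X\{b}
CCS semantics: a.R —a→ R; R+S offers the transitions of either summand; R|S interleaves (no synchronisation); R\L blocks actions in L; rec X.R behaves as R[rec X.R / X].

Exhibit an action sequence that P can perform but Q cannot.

Reachable graph of P (7 states):
  u0 = rec X. c.c.X + b.(X + X) + c.b.X\{b} ⊢ —b→ u1, —c→ u2, —c→ u3
  u1 = (rec X. c.c.X + b.(X + X) + c.b.X\{b}) + (rec X. c.c.X + b.(X + X) + c.b.X\{b}) ⊢ —b→ u1, —c→ u2, —c→ u3
  u2 = b.(rec X. c.c.X + b.(X + X) + c.b.X\{b})\{b} ⊢ —b→ u4
  u3 = c.(rec X. c.c.X + b.(X + X) + c.b.X\{b}) ⊢ —c→ u0
  u4 = (rec X. c.c.X + b.(X + X) + c.b.X\{b})\{b} ⊢ —c→ u5, —c→ u6
  u5 = (b.(rec X. c.c.X + b.(X + X) + c.b.X\{b})\{b})\{b} ⊢ deadlocked
  u6 = (c.(rec X. c.c.X + b.(X + X) + c.b.X\{b}))\{b} ⊢ —c→ u4
Reachable graph of Q (8 states):
  v0 = rec X. c.c.X + a.(X + X) + c.b.X\{b} ⊢ —a→ v1, —c→ v2, —c→ v3
  v1 = (rec X. c.c.X + a.(X + X) + c.b.X\{b}) + (rec X. c.c.X + a.(X + X) + c.b.X\{b}) ⊢ —a→ v1, —c→ v2, —c→ v3
  v2 = b.(rec X. c.c.X + a.(X + X) + c.b.X\{b})\{b} ⊢ —b→ v4
  v3 = c.(rec X. c.c.X + a.(X + X) + c.b.X\{b}) ⊢ —c→ v0
  v4 = (rec X. c.c.X + a.(X + X) + c.b.X\{b})\{b} ⊢ —a→ v5, —c→ v6, —c→ v7
  v5 = ((rec X. c.c.X + a.(X + X) + c.b.X\{b}) + (rec X. c.c.X + a.(X + X) + c.b.X\{b}))\{b} ⊢ —a→ v5, —c→ v6, —c→ v7
  v6 = (b.(rec X. c.c.X + a.(X + X) + c.b.X\{b})\{b})\{b} ⊢ deadlocked
  v7 = (c.(rec X. c.c.X + a.(X + X) + c.b.X\{b}))\{b} ⊢ —c→ v4
Run σ = ⟨b⟩ on P: start {u0}
  after b @ step 1: {u1}
  P completes σ.
Run σ = ⟨b⟩ on Q: start {v0}
  after b @ step 1: ∅ (Q stuck)

b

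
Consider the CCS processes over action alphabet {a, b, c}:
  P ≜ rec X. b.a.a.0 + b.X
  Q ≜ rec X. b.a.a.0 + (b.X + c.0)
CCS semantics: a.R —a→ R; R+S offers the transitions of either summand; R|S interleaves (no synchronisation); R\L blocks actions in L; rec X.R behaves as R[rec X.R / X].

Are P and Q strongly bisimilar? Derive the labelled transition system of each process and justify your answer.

LTS(P): 4 reachable states
  s0 = rec X. b.a.a.0 + b.X ⊢ =b=> s0, =b=> s1
  s1 = a.a.0 ⊢ =a=> s2
  s2 = a.0 ⊢ =a=> s3
  s3 = 0 ⊢ ∅
LTS(Q): 4 reachable states
  t0 = rec X. b.a.a.0 + (b.X + c.0) ⊢ =b=> t0, =b=> t1, =c=> t2
  t1 = a.a.0 ⊢ =a=> t3
  t2 = 0 ⊢ ∅
  t3 = a.0 ⊢ =a=> t2
Partition-refinement fixed point:
  B0 = {s0}
  B1 = {s1, t1}
  B2 = {s2, t3}
  B3 = {s3, t2}
  B4 = {t0}
s0 ∈ B0, t0 ∈ B4 → different blocks

P ≁ Q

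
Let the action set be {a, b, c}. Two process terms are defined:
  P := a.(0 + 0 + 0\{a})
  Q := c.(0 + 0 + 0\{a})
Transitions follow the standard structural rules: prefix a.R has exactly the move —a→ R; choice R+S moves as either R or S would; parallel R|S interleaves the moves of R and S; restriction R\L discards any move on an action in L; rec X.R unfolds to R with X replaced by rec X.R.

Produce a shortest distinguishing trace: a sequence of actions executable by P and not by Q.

LTS(P): 2 reachable states
  u0 = a.(0 + 0 + 0\{a}) → ··a··> u1
  u1 = 0 + 0 + 0\{a} → ·
LTS(Q): 2 reachable states
  v0 = c.(0 + 0 + 0\{a}) → ··c··> v1
  v1 = 0 + 0 + 0\{a} → ·
Trace ⟨a⟩ through P, begin at {u0}:
  after a @ step 1: {u1}
  — P admits the full trace.
Trace ⟨a⟩ through Q, begin at {v0}:
  after a @ step 1: no successor for Q

a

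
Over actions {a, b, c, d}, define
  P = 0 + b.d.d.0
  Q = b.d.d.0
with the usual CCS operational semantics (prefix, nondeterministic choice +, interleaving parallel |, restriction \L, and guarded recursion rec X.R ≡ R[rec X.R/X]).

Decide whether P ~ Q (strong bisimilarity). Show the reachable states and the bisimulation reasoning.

P's transition system — 4 states:
  m0 = 0 + b.d.d.0 has moves =b=> m1
  m1 = d.d.0 has moves =d=> m2
  m2 = d.0 has moves =d=> m3
  m3 = 0 has moves deadlocked
Q's transition system — 4 states:
  n0 = b.d.d.0 has moves =b=> n1
  n1 = d.d.0 has moves =d=> n2
  n2 = d.0 has moves =d=> n3
  n3 = 0 has moves deadlocked
Coarsest stable partition (strong bisimilarity classes):
  B0 = {m0, n0}
  B1 = {m1, n1}
  B2 = {m2, n2}
  B3 = {m3, n3}
m0 ∈ B0, n0 ∈ B0 → same block

YES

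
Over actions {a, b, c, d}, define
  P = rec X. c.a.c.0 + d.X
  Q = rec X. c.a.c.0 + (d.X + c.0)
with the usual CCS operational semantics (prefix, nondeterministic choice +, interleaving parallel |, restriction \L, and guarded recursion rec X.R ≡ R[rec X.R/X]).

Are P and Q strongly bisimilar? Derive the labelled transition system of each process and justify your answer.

P's transition system — 4 states:
  s0 = rec X. c.a.c.0 + d.X ⊢ ··c··> s1, ··d··> s0
  s1 = a.c.0 ⊢ ··a··> s2
  s2 = c.0 ⊢ ··c··> s3
  s3 = 0 ⊢ (no moves)
Q's transition system — 4 states:
  t0 = rec X. c.a.c.0 + (d.X + c.0) ⊢ ··c··> t1, ··c··> t2, ··d··> t0
  t1 = 0 ⊢ (no moves)
  t2 = a.c.0 ⊢ ··a··> t3
  t3 = c.0 ⊢ ··c··> t1
Coarsest stable partition (strong bisimilarity classes):
  B0 = {s0}
  B1 = {s1, t2}
  B2 = {s2, t3}
  B3 = {s3, t1}
  B4 = {t0}
s0 ∈ B0, t0 ∈ B4 → different blocks

NO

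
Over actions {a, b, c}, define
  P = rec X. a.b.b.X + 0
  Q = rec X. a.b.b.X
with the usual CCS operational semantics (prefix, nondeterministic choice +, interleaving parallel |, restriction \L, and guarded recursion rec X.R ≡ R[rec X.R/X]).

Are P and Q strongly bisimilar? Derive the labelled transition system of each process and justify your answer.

P ~ Q

Reachable graph of P (3 states):
  u0 = rec X. a.b.b.X + 0 ⊢ ··a··> u1
  u1 = b.b.(rec X. a.b.b.X + 0) ⊢ ··b··> u2
  u2 = b.(rec X. a.b.b.X + 0) ⊢ ··b··> u0
Reachable graph of Q (3 states):
  v0 = rec X. a.b.b.X ⊢ ··a··> v1
  v1 = b.b.(rec X. a.b.b.X) ⊢ ··b··> v2
  v2 = b.(rec X. a.b.b.X) ⊢ ··b··> v0
Coarsest stable partition (strong bisimilarity classes):
  B0 = {u0, v0}
  B1 = {u1, v1}
  B2 = {u2, v2}
u0 ∈ B0, v0 ∈ B0 → same block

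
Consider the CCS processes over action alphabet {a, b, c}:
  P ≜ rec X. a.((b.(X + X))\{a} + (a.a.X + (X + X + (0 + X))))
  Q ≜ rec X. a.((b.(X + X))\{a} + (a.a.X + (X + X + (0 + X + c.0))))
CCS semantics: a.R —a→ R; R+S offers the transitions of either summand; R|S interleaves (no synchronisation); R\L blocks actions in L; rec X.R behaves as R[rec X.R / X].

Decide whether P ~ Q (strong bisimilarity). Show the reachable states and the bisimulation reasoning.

P ≁ Q

P's transition system — 4 states:
  m0 = rec X. a.((b.(X + X))\{a} + (a.a.X + (X + X + (0 + X)))) | -a-> m1
  m1 = (b.((rec X. a.((b.(X + X))\{a} + (a.a.X + (X + X + (0 + X))))) + (rec X. a.((b.(X + X))\{a} + (a.a.X + (X + X + (0 + X)))))))\{a} + (a.a.(rec X. a.((b.(X + X))\{a} + (a.a.X + (X + X + (0 + X))))) + ((rec X. a.((b.(X + X))\{a} + (a.a.X + (X + X + (0 + X))))) + (rec X. a.((b.(X + X))\{a} + (a.a.X + (X + X + (0 + X))))) + (0 + (rec X. a.((b.(X + X))\{a} + (a.a.X + (X + X + (0 + X)))))))) | -a-> m1, -a-> m2, -b-> m3
  m2 = a.(rec X. a.((b.(X + X))\{a} + (a.a.X + (X + X + (0 + X))))) | -a-> m0
  m3 = ((rec X. a.((b.(X + X))\{a} + (a.a.X + (X + X + (0 + X))))) + (rec X. a.((b.(X + X))\{a} + (a.a.X + (X + X + (0 + X))))))\{a} | (no moves)
Q's transition system — 5 states:
  n0 = rec X. a.((b.(X + X))\{a} + (a.a.X + (X + X + (0 + X + c.0)))) | -a-> n1
  n1 = (b.((rec X. a.((b.(X + X))\{a} + (a.a.X + (X + X + (0 + X + c.0))))) + (rec X. a.((b.(X + X))\{a} + (a.a.X + (X + X + (0 + X + c.0)))))))\{a} + (a.a.(rec X. a.((b.(X + X))\{a} + (a.a.X + (X + X + (0 + X + c.0))))) + ((rec X. a.((b.(X + X))\{a} + (a.a.X + (X + X + (0 + X + c.0))))) + (rec X. a.((b.(X + X))\{a} + (a.a.X + (X + X + (0 + X + c.0))))) + (0 + (rec X. a.((b.(X + X))\{a} + (a.a.X + (X + X + (0 + X + c.0))))) + c.0))) | -a-> n1, -a-> n2, -b-> n3, -c-> n4
  n2 = a.(rec X. a.((b.(X + X))\{a} + (a.a.X + (X + X + (0 + X + c.0))))) | -a-> n0
  n3 = ((rec X. a.((b.(X + X))\{a} + (a.a.X + (X + X + (0 + X + c.0))))) + (rec X. a.((b.(X + X))\{a} + (a.a.X + (X + X + (0 + X + c.0))))))\{a} | (no moves)
  n4 = 0 | (no moves)
Bisimilarity quotient blocks:
  B0 = {m0}
  B1 = {m1}
  B2 = {m3, n3, n4}
  B3 = {m2}
  B4 = {n0}
  B5 = {n1}
  B6 = {n2}
m0 ∈ B0, n0 ∈ B4 → different blocks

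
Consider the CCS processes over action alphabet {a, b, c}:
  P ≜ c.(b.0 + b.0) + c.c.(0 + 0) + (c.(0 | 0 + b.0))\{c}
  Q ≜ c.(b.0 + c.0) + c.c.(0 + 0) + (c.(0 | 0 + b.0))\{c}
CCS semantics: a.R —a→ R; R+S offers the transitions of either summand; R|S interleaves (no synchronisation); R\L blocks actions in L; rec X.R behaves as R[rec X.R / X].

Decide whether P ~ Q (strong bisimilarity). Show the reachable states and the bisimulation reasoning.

not bisimilar

P's transition system — 5 states:
  m0 = c.(b.0 + b.0) + c.c.(0 + 0) + (c.(0 | 0 + b.0))\{c} ⊢ —c→ m1, —c→ m2
  m1 = b.0 + b.0 ⊢ —b→ m3
  m2 = c.(0 + 0) ⊢ —c→ m4
  m3 = 0 ⊢ ·
  m4 = 0 + 0 ⊢ ·
Q's transition system — 5 states:
  n0 = c.(b.0 + c.0) + c.c.(0 + 0) + (c.(0 | 0 + b.0))\{c} ⊢ —c→ n1, —c→ n2
  n1 = b.0 + c.0 ⊢ —b→ n3, —c→ n3
  n2 = c.(0 + 0) ⊢ —c→ n4
  n3 = 0 ⊢ ·
  n4 = 0 + 0 ⊢ ·
Coarsest stable partition (strong bisimilarity classes):
  B0 = {m0}
  B1 = {m1}
  B2 = {m3, m4, n3, n4}
  B3 = {m2, n2}
  B4 = {n0}
  B5 = {n1}
m0 ∈ B0, n0 ∈ B4 → different blocks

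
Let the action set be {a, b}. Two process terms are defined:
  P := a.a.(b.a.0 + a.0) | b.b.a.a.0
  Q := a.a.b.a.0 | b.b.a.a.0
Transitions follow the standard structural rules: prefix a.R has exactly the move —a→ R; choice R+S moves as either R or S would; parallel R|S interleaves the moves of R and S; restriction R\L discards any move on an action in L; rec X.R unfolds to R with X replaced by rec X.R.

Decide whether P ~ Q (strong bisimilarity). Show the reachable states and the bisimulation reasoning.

LTS(P): 25 reachable states
  m0 = a.a.(b.a.0 + a.0) | b.b.a.a.0 | =a=> m1, =b=> m2
  m1 = a.(b.a.0 + a.0) | b.b.a.a.0 | =a=> m3, =b=> m4
  m2 = a.a.(b.a.0 + a.0) | b.a.a.0 | =a=> m4, =b=> m5
  m3 = (b.a.0 + a.0) | b.b.a.a.0 | =a=> m6, =b=> m7, =b=> m8
  m4 = a.(b.a.0 + a.0) | b.a.a.0 | =a=> m7, =b=> m9
  m5 = a.a.(b.a.0 + a.0) | a.a.0 | =a=> m10, =a=> m9
  m6 = 0 | b.b.a.a.0 | =b=> m11
  m7 = (b.a.0 + a.0) | b.a.a.0 | =a=> m11, =b=> m12, =b=> m13
  m8 = a.0 | b.b.a.a.0 | =a=> m6, =b=> m13
  m9 = a.(b.a.0 + a.0) | a.a.0 | =a=> m12, =a=> m14
  m10 = a.a.(b.a.0 + a.0) | a.0 | =a=> m14, =a=> m15
  m11 = 0 | b.a.a.0 | =b=> m16
  m12 = (b.a.0 + a.0) | a.a.0 | =a=> m16, =a=> m17, =b=> m18
  m13 = a.0 | b.a.a.0 | =a=> m11, =b=> m18
  m14 = a.(b.a.0 + a.0) | a.0 | =a=> m17, =a=> m19
  m15 = a.a.(b.a.0 + a.0) | 0 | =a=> m19
  m16 = 0 | a.a.0 | =a=> m20
  m17 = (b.a.0 + a.0) | a.0 | =a=> m20, =a=> m21, =b=> m22
  m18 = a.0 | a.a.0 | =a=> m16, =a=> m22
  m19 = a.(b.a.0 + a.0) | 0 | =a=> m21
  m20 = 0 | a.0 | =a=> m23
  m21 = (b.a.0 + a.0) | 0 | =a=> m23, =b=> m24
  m22 = a.0 | a.0 | =a=> m20, =a=> m24
  m23 = 0 | 0 | ·
  m24 = a.0 | 0 | =a=> m23
LTS(Q): 25 reachable states
  n0 = a.a.b.a.0 | b.b.a.a.0 | =a=> n1, =b=> n2
  n1 = a.b.a.0 | b.b.a.a.0 | =a=> n3, =b=> n4
  n2 = a.a.b.a.0 | b.a.a.0 | =a=> n4, =b=> n5
  n3 = b.a.0 | b.b.a.a.0 | =b=> n6, =b=> n7
  n4 = a.b.a.0 | b.a.a.0 | =a=> n7, =b=> n8
  n5 = a.a.b.a.0 | a.a.0 | =a=> n8, =a=> n9
  n6 = a.0 | b.b.a.a.0 | =a=> n10, =b=> n11
  n7 = b.a.0 | b.a.a.0 | =b=> n11, =b=> n12
  n8 = a.b.a.0 | a.a.0 | =a=> n12, =a=> n13
  n9 = a.a.b.a.0 | a.0 | =a=> n13, =a=> n14
  n10 = 0 | b.b.a.a.0 | =b=> n15
  n11 = a.0 | b.a.a.0 | =a=> n15, =b=> n16
  n12 = b.a.0 | a.a.0 | =a=> n17, =b=> n16
  n13 = a.b.a.0 | a.0 | =a=> n17, =a=> n18
  n14 = a.a.b.a.0 | 0 | =a=> n18
  n15 = 0 | b.a.a.0 | =b=> n19
  n16 = a.0 | a.a.0 | =a=> n19, =a=> n20
  n17 = b.a.0 | a.0 | =a=> n21, =b=> n20
  n18 = a.b.a.0 | 0 | =a=> n21
  n19 = 0 | a.a.0 | =a=> n22
  n20 = a.0 | a.0 | =a=> n22, =a=> n23
  n21 = b.a.0 | 0 | =b=> n23
  n22 = 0 | a.0 | =a=> n24
  n23 = a.0 | 0 | =a=> n24
  n24 = 0 | 0 | ·
Partition-refinement fixed point:
  B0 = {m0}
  B1 = {m1}
  B2 = {m3}
  B3 = {m7}
  B4 = {m13, n11}
  B5 = {m18, n16}
  B6 = {m16, m22, n19, n20}
  B7 = {m20, m24, n22, n23}
  B8 = {m23, n24}
  B9 = {m11, n15}
  B10 = {m12}
  B11 = {m17}
  B12 = {m21}
  B13 = {m6, n10}
  B14 = {m8, n6}
  B15 = {m4}
  B16 = {m9}
  B17 = {m14}
  B18 = {m19}
  B19 = {m2}
  B20 = {m5}
  B21 = {m10}
  B22 = {m15}
  B23 = {n0}
  B24 = {n2}
  B25 = {n5}
  B26 = {n9}
  B27 = {n14}
  B28 = {n18}
  B29 = {n21}
  B30 = {n13}
  B31 = {n17}
  B32 = {n8}
  B33 = {n12}
  B34 = {n4}
  B35 = {n7}
  B36 = {n1}
  B37 = {n3}
m0 ∈ B0, n0 ∈ B23 → different blocks

not bisimilar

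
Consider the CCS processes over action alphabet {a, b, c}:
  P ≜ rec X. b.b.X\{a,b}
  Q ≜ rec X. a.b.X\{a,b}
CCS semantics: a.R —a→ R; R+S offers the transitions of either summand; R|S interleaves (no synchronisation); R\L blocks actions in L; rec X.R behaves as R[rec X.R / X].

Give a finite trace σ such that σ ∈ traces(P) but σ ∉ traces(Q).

b

LTS(P): 3 reachable states
  s0 = rec X. b.b.X\{a,b} :: =b=> s1
  s1 = b.(rec X. b.b.X\{a,b})\{a,b} :: =b=> s2
  s2 = (rec X. b.b.X\{a,b})\{a,b} :: stopped
LTS(Q): 3 reachable states
  t0 = rec X. a.b.X\{a,b} :: =a=> t1
  t1 = b.(rec X. a.b.X\{a,b})\{a,b} :: =b=> t2
  t2 = (rec X. a.b.X\{a,b})\{a,b} :: stopped
Trace ⟨b⟩ through P, begin at {s0}:
  [1] b ⇒ {s1}
  P completes σ.
Trace ⟨b⟩ through Q, begin at {t0}:
  [1] b ⇒ no successor for Q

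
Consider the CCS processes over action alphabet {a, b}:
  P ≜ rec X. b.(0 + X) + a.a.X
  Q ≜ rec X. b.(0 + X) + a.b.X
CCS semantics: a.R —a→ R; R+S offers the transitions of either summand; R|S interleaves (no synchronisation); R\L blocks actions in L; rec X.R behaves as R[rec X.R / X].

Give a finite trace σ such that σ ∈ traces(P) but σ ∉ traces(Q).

aa

Reachable graph of P (3 states):
  p0 = rec X. b.(0 + X) + a.a.X has moves -a-> p1, -b-> p2
  p1 = a.(rec X. b.(0 + X) + a.a.X) has moves -a-> p0
  p2 = 0 + (rec X. b.(0 + X) + a.a.X) has moves -a-> p1, -b-> p2
Reachable graph of Q (3 states):
  q0 = rec X. b.(0 + X) + a.b.X has moves -a-> q1, -b-> q2
  q1 = b.(rec X. b.(0 + X) + a.b.X) has moves -b-> q0
  q2 = 0 + (rec X. b.(0 + X) + a.b.X) has moves -a-> q1, -b-> q2
Trace ⟨aa⟩ through P, begin at {p0}:
  [1] a ⇒ {p1}
  [2] a ⇒ {p0}
  P completes σ.
Trace ⟨aa⟩ through Q, begin at {q0}:
  [1] a ⇒ {q1}
  [2] a ⇒ ∅  — Q cannot continue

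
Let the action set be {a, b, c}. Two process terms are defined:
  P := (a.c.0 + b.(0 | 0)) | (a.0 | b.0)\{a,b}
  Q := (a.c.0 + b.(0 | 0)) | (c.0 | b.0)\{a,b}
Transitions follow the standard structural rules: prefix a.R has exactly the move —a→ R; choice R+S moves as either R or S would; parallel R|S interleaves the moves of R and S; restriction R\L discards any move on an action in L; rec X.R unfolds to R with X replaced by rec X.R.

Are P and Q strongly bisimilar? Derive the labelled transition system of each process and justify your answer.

P ≁ Q

Reachable graph of P (4 states):
  m0 = (a.c.0 + b.(0 | 0)) | (a.0 | b.0)\{a,b} ⊢ -a-> m1, -b-> m2
  m1 = c.0 | (a.0 | b.0)\{a,b} ⊢ -c-> m3
  m2 = 0 | 0 | (a.0 | b.0)\{a,b} ⊢ ∅
  m3 = 0 | (a.0 | b.0)\{a,b} ⊢ ∅
Reachable graph of Q (8 states):
  n0 = (a.c.0 + b.(0 | 0)) | (c.0 | b.0)\{a,b} ⊢ -a-> n1, -b-> n2, -c-> n3
  n1 = c.0 | (c.0 | b.0)\{a,b} ⊢ -c-> n4, -c-> n5
  n2 = 0 | 0 | (c.0 | b.0)\{a,b} ⊢ -c-> n6
  n3 = (a.c.0 + b.(0 | 0)) | (0 | b.0)\{a,b} ⊢ -a-> n5, -b-> n6
  n4 = 0 | (c.0 | b.0)\{a,b} ⊢ -c-> n7
  n5 = c.0 | (0 | b.0)\{a,b} ⊢ -c-> n7
  n6 = 0 | 0 | (0 | b.0)\{a,b} ⊢ ∅
  n7 = 0 | (0 | b.0)\{a,b} ⊢ ∅
Bisimilarity quotient blocks:
  B0 = {m0, n3}
  B1 = {m1, n2, n4, n5}
  B2 = {m2, m3, n6, n7}
  B3 = {n0}
  B4 = {n1}
m0 ∈ B0, n0 ∈ B3 → different blocks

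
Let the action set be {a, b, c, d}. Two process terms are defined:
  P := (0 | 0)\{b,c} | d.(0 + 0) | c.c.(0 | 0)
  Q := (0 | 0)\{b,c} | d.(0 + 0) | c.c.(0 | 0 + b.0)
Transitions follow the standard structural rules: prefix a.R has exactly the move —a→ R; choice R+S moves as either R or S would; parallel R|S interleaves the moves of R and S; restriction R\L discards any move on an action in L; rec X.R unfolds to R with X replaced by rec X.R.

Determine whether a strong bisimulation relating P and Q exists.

P's transition system — 6 states:
  s0 = (0 | 0)\{b,c} | d.(0 + 0) | c.c.(0 | 0) has moves ··c··> s1, ··d··> s2
  s1 = (0 | 0)\{b,c} | d.(0 + 0) | c.(0 | 0) has moves ··c··> s3, ··d··> s4
  s2 = (0 | 0)\{b,c} | (0 + 0) | c.c.(0 | 0) has moves ··c··> s4
  s3 = (0 | 0)\{b,c} | d.(0 + 0) | (0 | 0) has moves ··d··> s5
  s4 = (0 | 0)\{b,c} | (0 + 0) | c.(0 | 0) has moves ··c··> s5
  s5 = (0 | 0)\{b,c} | (0 + 0) | (0 | 0) has moves ·
Q's transition system — 8 states:
  t0 = (0 | 0)\{b,c} | d.(0 + 0) | c.c.(0 | 0 + b.0) has moves ··c··> t1, ··d··> t2
  t1 = (0 | 0)\{b,c} | d.(0 + 0) | c.(0 | 0 + b.0) has moves ··c··> t3, ··d··> t4
  t2 = (0 | 0)\{b,c} | (0 + 0) | c.c.(0 | 0 + b.0) has moves ··c··> t4
  t3 = (0 | 0)\{b,c} | d.(0 + 0) | (0 | 0 + b.0) has moves ··b··> t5, ··d··> t6
  t4 = (0 | 0)\{b,c} | (0 + 0) | c.(0 | 0 + b.0) has moves ··c··> t6
  t5 = (0 | 0)\{b,c} | d.(0 + 0) | 0 has moves ··d··> t7
  t6 = (0 | 0)\{b,c} | (0 + 0) | (0 | 0 + b.0) has moves ··b··> t7
  t7 = (0 | 0)\{b,c} | (0 + 0) | 0 has moves ·
Coarsest stable partition (strong bisimilarity classes):
  B0 = {s0}
  B1 = {s2}
  B2 = {s4}
  B3 = {s5, t7}
  B4 = {s1}
  B5 = {s3, t5}
  B6 = {t0}
  B7 = {t2}
  B8 = {t4}
  B9 = {t6}
  B10 = {t1}
  B11 = {t3}
s0 ∈ B0, t0 ∈ B6 → different blocks

not bisimilar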